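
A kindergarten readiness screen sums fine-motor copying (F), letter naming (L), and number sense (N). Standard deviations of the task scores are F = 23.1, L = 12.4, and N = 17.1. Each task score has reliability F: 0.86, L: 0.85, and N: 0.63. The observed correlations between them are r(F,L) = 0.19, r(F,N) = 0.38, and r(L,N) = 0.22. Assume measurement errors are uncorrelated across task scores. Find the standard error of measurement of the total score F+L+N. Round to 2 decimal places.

Var(total) = 979.78 + 502.352 = 1482.13.
True-score variance = 773.819 + 502.352 = 1276.17, so reliability = 0.8610.
Error variance = 1482.13 − 1276.17 = 205.961; SEM = √205.961 = 14.35.

14.35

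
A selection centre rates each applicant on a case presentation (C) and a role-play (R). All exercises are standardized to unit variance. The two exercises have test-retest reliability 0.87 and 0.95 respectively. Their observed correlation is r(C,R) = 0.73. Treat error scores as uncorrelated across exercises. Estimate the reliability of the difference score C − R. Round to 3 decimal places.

0.667

Var(C−R) = 1 + 1 − 2·0.73 = 2 − 1.46 = 0.54.
Under uncorrelated errors the observed covariances equal the true-score covariances, so only the own-variance terms attenuate.
True-score variance = [0.87 + 0.95] − 1.46 = 1.82 − 1.46 = 0.36.
Reliability = 0.36 / 0.54 = 0.667.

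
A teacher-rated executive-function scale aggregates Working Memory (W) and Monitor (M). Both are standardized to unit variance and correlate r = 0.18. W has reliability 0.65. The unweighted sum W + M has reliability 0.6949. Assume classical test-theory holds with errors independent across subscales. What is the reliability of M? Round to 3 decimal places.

0.630

Var(W+M) = 2 + 2·0.18 = 2.360.
True-score variance = ρ_W + ρ_M + 2·0.18, so 0.6949 = (0.65 + ρ_M + 0.36) / 2.360.
ρ_M = 0.6949·2.360 − 0.65 − 0.36 = 0.630.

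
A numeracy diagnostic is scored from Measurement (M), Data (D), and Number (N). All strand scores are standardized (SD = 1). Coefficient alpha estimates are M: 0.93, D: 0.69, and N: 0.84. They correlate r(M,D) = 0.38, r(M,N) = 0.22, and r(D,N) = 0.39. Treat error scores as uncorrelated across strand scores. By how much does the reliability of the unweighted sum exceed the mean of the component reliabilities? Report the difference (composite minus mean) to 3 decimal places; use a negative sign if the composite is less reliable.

Var(sum) = 3 + 1.98 = 4.98; true-score variance = 2.46 + 1.98 = 4.44; composite reliability = 0.8916.
Mean component reliability = 0.8200.
Difference = 0.8916 − 0.8200 = 0.072.

0.072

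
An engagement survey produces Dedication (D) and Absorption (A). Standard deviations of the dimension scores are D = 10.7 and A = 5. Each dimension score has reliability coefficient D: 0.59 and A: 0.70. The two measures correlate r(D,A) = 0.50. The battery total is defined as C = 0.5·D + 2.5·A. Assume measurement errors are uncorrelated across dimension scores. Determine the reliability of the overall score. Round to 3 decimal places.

Var(C) = 0.5²·10.7² + 2.5²·5² + 2·[1.25·10.7·5·0.50] = 184.873 + 66.875 = 251.748.
Under uncorrelated errors the observed covariances equal the true-score covariances, so only the own-variance terms attenuate.
True-score variance = [0.5²·10.7²·0.59 + 2.5²·5²·0.70] + 66.875 = 126.262 + 66.875 = 193.137.
Reliability = 193.137 / 251.748 = 0.767.

0.767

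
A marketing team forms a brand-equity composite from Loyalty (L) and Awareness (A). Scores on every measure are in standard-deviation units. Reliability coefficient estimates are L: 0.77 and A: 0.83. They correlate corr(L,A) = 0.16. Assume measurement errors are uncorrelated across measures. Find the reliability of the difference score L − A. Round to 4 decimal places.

Var(L−A) = 1 + 1 − 2·0.16 = 2 − 0.32 = 1.68.
Because errors are independent across components, Cov(Tᵢ,Tⱼ) = Cov(Xᵢ,Xⱼ); the off-diagonal part of the true-score variance is the same as above.
True-score variance = [0.77 + 0.83] − 0.32 = 1.6 − 0.32 = 1.28.
Reliability = 1.28 / 1.68 = 0.7619.

0.7619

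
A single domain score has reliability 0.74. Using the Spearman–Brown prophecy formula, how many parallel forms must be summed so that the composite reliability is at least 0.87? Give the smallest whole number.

k ≥ ρ*(1−ρ₁)/(ρ₁(1−ρ*)) = 0.87·0.26 / (0.74·0.13) = 2.351.
Smallest integer k = 3.

3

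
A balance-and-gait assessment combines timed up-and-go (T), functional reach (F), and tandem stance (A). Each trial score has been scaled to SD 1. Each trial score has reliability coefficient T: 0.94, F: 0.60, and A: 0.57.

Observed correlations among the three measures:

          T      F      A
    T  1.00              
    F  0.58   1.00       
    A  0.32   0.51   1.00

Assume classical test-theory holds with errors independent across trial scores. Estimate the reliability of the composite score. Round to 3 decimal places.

0.847

Var(T+F+A) = 3 + 2·[0.58 + 0.32 + 0.51] = 3 + 2.82 = 5.82.
Because errors are independent across components, Cov(Tᵢ,Tⱼ) = Cov(Xᵢ,Xⱼ); the off-diagonal part of the true-score variance is the same as above.
True-score variance = [0.94 + 0.60 + 0.57] + 2.82 = 2.11 + 2.82 = 4.93.
Reliability = 4.93 / 5.82 = 0.847.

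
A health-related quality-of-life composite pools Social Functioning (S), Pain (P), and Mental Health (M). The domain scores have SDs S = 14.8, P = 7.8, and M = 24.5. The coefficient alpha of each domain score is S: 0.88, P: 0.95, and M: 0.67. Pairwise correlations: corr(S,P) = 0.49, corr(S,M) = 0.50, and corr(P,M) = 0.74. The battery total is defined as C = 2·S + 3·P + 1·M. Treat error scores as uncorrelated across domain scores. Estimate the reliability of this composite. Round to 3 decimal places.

Var(C) = 2²·14.8² + 3²·7.8² + 24.5² + 2·[6·14.8·7.8·0.49 + 2·14.8·24.5·0.50 + 3·7.8·24.5·0.74] = 2023.97 + 2252.47 = 4276.44.
Because errors are independent across components, Cov(Tᵢ,Tⱼ) = Cov(Xᵢ,Xⱼ); the off-diagonal part of the true-score variance is the same as above.
True-score variance = [2²·14.8²·0.88 + 3²·7.8²·0.95 + 24.5²·0.67] + 2252.47 = 1693.37 + 2252.47 = 3945.84.
Reliability = 3945.84 / 4276.44 = 0.923.

0.923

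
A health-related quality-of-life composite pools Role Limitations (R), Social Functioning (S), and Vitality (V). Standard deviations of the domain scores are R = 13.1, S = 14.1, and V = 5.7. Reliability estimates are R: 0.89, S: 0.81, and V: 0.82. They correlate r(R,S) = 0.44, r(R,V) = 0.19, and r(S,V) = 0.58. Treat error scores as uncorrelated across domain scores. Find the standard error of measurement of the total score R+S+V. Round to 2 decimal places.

7.91

Var(total) = 402.91 + 284.149 = 687.059.
True-score variance = 340.411 + 284.149 = 624.559, so reliability = 0.9090.
Error variance = 687.059 − 624.559 = 62.4992; SEM = √62.4992 = 7.91.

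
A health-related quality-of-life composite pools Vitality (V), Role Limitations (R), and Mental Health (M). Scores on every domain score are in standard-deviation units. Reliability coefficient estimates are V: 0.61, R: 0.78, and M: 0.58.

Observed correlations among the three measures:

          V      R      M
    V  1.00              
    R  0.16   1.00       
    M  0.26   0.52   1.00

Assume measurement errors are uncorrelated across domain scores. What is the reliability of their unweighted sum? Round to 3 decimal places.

Var(V+R+M) = 3 + 2·[0.16 + 0.26 + 0.52] = 3 + 1.88 = 4.88.
Because errors are independent across components, Cov(Tᵢ,Tⱼ) = Cov(Xᵢ,Xⱼ); the off-diagonal part of the true-score variance is the same as above.
True-score variance = [0.61 + 0.78 + 0.58] + 1.88 = 1.97 + 1.88 = 3.85.
Reliability = 3.85 / 4.88 = 0.789.

0.789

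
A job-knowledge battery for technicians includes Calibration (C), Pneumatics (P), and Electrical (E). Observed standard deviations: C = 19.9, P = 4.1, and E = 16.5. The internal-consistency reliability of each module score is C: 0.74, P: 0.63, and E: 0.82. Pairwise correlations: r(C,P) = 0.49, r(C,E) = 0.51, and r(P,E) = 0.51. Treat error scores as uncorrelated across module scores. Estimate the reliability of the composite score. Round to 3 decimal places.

Var(C+P+E) = 19.9² + 4.1² + 16.5² + 2·[19.9·4.1·0.49 + 19.9·16.5·0.51 + 4.1·16.5·0.51] = 685.07 + 483.878 = 1168.95.
With uncorrelated errors the cross-covariances are all true-score covariance, so they carry over unchanged; only the diagonal terms shrink to ρᵢσᵢ².
True-score variance = [19.9²·0.74 + 4.1²·0.63 + 16.5²·0.82] + 483.878 = 526.883 + 483.878 = 1010.76.
Reliability = 1010.76 / 1168.95 = 0.865.

0.865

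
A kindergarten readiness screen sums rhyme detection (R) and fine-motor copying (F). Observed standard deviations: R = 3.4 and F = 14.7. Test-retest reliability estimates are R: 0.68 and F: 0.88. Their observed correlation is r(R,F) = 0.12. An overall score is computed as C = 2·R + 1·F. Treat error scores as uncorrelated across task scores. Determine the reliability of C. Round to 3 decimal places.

Var(C) = 2²·3.4² + 14.7² + 2·[2·3.4·14.7·0.12] = 262.33 + 23.9904 = 286.32.
With uncorrelated errors the cross-covariances are all true-score covariance, so they carry over unchanged; only the diagonal terms shrink to ρᵢσᵢ².
True-score variance = [2²·3.4²·0.68 + 14.7²·0.88] + 23.9904 = 221.602 + 23.9904 = 245.593.
Reliability = 245.593 / 286.32 = 0.858.

0.858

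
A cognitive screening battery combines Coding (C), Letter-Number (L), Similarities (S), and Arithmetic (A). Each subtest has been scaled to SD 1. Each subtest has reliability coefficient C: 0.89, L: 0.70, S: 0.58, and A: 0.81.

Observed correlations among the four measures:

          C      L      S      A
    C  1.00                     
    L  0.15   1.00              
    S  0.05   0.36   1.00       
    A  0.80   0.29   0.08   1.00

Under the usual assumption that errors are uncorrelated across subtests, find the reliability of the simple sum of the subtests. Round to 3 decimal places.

Var(C+L+S+A) = 4 + 2·[0.15 + 0.05 + 0.80 + 0.36 + 0.29 + 0.08] = 4 + 3.46 = 7.46.
Under uncorrelated errors the observed covariances equal the true-score covariances, so only the own-variance terms attenuate.
True-score variance = [0.89 + 0.70 + 0.58 + 0.81] + 3.46 = 2.98 + 3.46 = 6.44.
Reliability = 6.44 / 7.46 = 0.863.

0.863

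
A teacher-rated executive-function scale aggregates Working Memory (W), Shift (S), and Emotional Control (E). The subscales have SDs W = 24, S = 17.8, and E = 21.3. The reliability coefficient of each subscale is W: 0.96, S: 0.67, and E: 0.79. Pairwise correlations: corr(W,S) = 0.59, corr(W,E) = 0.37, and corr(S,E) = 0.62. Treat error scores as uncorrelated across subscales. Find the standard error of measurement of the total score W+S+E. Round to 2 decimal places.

Var(total) = 1346.53 + 1352.52 = 2699.05.
True-score variance = 1123.66 + 1352.52 = 2476.18, so reliability = 0.9174.
Error variance = 2699.05 − 2476.18 = 222.872; SEM = √222.872 = 14.93.

14.93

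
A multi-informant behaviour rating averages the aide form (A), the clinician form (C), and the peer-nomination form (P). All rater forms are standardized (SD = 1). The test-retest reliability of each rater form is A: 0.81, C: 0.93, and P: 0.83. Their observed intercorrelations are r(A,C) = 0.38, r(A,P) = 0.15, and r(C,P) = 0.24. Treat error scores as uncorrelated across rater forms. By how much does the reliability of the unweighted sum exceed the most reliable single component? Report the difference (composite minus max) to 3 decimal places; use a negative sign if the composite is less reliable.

Var(sum) = 3 + 1.54 = 4.54; true-score variance = 2.57 + 1.54 = 4.11; composite reliability = 0.9053.
Max component reliability = 0.9300.
Difference = 0.9053 − 0.9300 = -0.025.

-0.025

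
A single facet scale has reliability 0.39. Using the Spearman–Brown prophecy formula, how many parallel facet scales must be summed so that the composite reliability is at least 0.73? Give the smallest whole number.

k ≥ ρ*(1−ρ₁)/(ρ₁(1−ρ*)) = 0.73·0.61 / (0.39·0.27) = 4.229.
Smallest integer k = 5.

5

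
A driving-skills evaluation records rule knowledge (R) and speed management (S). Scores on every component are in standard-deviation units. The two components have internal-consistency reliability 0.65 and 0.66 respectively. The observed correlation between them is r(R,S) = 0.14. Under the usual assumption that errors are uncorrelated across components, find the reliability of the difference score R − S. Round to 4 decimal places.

Var(R−S) = 1 + 1 − 2·0.14 = 2 − 0.28 = 1.72.
Under uncorrelated errors the observed covariances equal the true-score covariances, so only the own-variance terms attenuate.
True-score variance = [0.65 + 0.66] − 0.28 = 1.31 − 0.28 = 1.03.
Reliability = 1.03 / 1.72 = 0.5988.

0.5988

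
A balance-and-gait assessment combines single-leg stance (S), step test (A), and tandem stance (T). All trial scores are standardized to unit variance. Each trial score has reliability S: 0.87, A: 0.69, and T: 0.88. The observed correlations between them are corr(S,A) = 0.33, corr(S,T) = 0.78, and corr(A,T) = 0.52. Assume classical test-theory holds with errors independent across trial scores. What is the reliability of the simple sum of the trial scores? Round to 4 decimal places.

0.9105

Var(S+A+T) = 3 + 2·[0.33 + 0.78 + 0.52] = 3 + 3.26 = 6.26.
Under uncorrelated errors the observed covariances equal the true-score covariances, so only the own-variance terms attenuate.
True-score variance = [0.87 + 0.69 + 0.88] + 3.26 = 2.44 + 3.26 = 5.7.
Reliability = 5.7 / 6.26 = 0.9105.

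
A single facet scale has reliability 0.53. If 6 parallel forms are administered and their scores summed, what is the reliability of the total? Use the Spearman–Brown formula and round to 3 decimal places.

0.871

ρ_k = kρ / (1 + (k−1)ρ) = 6·0.53 / (1 + 5·0.53) = 3.180 / 3.650 = 0.871.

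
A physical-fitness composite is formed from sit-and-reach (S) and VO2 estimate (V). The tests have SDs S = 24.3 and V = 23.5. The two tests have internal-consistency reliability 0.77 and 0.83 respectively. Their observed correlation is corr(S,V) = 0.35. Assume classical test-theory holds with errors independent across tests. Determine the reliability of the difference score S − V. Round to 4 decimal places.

0.6909

Var(S−V) = 24.3² + 23.5² − 2·24.3·23.5·0.35 = 1142.74 − 399.735 = 743.005.
Under uncorrelated errors the observed covariances equal the true-score covariances, so only the own-variance terms attenuate.
True-score variance = [24.3²·0.77 + 23.5²·0.83] − 399.735 = 913.045 − 399.735 = 513.31.
Reliability = 513.31 / 743.005 = 0.6909.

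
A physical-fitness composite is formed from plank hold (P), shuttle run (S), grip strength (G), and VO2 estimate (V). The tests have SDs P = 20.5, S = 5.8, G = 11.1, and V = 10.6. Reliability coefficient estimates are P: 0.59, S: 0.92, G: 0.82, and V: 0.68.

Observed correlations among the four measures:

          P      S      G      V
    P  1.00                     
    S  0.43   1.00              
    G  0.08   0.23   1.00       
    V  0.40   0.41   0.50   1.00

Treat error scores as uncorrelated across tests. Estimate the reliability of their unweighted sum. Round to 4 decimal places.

0.8057

Var(P+S+G+V) = 20.5² + 5.8² + 11.1² + 10.6² + 2·[20.5·5.8·0.43 + 20.5·11.1·0.08 + 20.5·10.6·0.40 + 5.8·11.1·0.23 + 5.8·10.6·0.41 + 11.1·10.6·0.50] = 689.46 + 510.19 = 1199.65.
Because errors are independent across components, Cov(Tᵢ,Tⱼ) = Cov(Xᵢ,Xⱼ); the off-diagonal part of the true-score variance is the same as above.
True-score variance = [20.5²·0.59 + 5.8²·0.92 + 11.1²·0.82 + 10.6²·0.68] + 510.19 = 456.333 + 510.19 = 966.524.
Reliability = 966.524 / 1199.65 = 0.8057.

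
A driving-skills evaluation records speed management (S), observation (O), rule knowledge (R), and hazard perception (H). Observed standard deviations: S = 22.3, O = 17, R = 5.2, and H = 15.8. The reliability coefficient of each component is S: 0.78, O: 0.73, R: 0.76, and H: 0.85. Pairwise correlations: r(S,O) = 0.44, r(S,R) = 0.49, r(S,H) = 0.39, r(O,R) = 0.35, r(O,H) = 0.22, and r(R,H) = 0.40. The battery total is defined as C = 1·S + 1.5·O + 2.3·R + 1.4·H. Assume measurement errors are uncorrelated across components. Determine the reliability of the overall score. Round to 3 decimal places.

Var(C) = 22.3² + 1.5²·17² + 2.3²·5.2² + 1.4²·15.8² + 2·[1.5·22.3·17·0.44 + 2.3·22.3·5.2·0.49 + 1.4·22.3·15.8·0.39 + 3.45·17·5.2·0.35 + 2.1·17·15.8·0.22 + 3.22·5.2·15.8·0.40] = 1779.88 + 1819.86 = 3599.73.
Under uncorrelated errors the observed covariances equal the true-score covariances, so only the own-variance terms attenuate.
True-score variance = [22.3²·0.78 + 1.5²·17²·0.73 + 2.3²·5.2²·0.76 + 1.4²·15.8²·0.85] + 1819.86 = 1387.18 + 1819.86 = 3207.04.
Reliability = 3207.04 / 3599.73 = 0.891.

0.891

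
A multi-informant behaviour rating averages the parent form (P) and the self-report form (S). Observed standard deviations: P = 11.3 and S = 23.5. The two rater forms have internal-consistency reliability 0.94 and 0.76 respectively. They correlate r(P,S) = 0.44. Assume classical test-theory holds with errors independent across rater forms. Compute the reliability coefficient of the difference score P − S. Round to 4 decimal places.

0.6858

Var(P−S) = 11.3² + 23.5² − 2·11.3·23.5·0.44 = 679.94 − 233.684 = 446.256.
With uncorrelated errors the cross-covariances are all true-score covariance, so they carry over unchanged; only the diagonal terms shrink to ρᵢσᵢ².
True-score variance = [11.3²·0.94 + 23.5²·0.76] − 233.684 = 539.739 − 233.684 = 306.055.
Reliability = 306.055 / 446.256 = 0.6858.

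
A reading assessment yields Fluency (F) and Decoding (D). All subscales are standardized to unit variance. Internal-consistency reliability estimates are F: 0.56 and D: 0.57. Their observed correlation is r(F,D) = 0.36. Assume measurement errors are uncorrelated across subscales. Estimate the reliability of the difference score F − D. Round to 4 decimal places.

0.3203

Var(F−D) = 1 + 1 − 2·0.36 = 2 − 0.72 = 1.28.
Because errors are independent across components, Cov(Tᵢ,Tⱼ) = Cov(Xᵢ,Xⱼ); the off-diagonal part of the true-score variance is the same as above.
True-score variance = [0.56 + 0.57] − 0.72 = 1.13 − 0.72 = 0.41.
Reliability = 0.41 / 1.28 = 0.3203.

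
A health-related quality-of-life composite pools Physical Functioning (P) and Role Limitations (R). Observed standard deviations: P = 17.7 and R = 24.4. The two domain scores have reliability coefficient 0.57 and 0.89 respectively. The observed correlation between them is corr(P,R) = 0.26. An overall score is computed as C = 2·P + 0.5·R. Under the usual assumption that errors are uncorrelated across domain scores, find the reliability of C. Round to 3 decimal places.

0.659

Var(C) = 2²·17.7² + 0.5²·24.4² + 2·[17.7·24.4·0.26] = 1402 + 224.578 = 1626.58.
Under uncorrelated errors the observed covariances equal the true-score covariances, so only the own-variance terms attenuate.
True-score variance = [2²·17.7²·0.57 + 0.5²·24.4²·0.89] + 224.578 = 846.769 + 224.578 = 1071.35.
Reliability = 1071.35 / 1626.58 = 0.659.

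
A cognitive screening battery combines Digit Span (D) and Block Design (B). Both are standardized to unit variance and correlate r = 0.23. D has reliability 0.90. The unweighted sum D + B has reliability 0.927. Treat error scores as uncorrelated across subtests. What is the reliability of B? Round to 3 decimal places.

0.920

Var(D+B) = 2 + 2·0.23 = 2.460.
True-score variance = ρ_D + ρ_B + 2·0.23, so 0.927 = (0.90 + ρ_B + 0.46) / 2.460.
ρ_B = 0.927·2.460 − 0.90 − 0.46 = 0.920.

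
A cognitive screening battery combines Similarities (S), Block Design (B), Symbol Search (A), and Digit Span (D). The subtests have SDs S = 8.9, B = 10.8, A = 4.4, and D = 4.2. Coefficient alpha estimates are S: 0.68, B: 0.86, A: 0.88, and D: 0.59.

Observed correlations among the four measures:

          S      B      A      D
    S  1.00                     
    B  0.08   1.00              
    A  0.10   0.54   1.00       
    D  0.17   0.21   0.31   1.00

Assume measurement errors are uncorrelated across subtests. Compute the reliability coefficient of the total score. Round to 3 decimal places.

Var(S+B+A+D) = 8.9² + 10.8² + 4.4² + 4.2² + 2·[8.9·10.8·0.08 + 8.9·4.4·0.10 + 8.9·4.2·0.17 + 10.8·4.4·0.54 + 10.8·4.2·0.21 + 4.4·4.2·0.31] = 232.85 + 117.751 = 350.601.
Because errors are independent across components, Cov(Tᵢ,Tⱼ) = Cov(Xᵢ,Xⱼ); the off-diagonal part of the true-score variance is the same as above.
True-score variance = [8.9²·0.68 + 10.8²·0.86 + 4.4²·0.88 + 4.2²·0.59] + 117.751 = 181.618 + 117.751 = 299.368.
Reliability = 299.368 / 350.601 = 0.854.

0.854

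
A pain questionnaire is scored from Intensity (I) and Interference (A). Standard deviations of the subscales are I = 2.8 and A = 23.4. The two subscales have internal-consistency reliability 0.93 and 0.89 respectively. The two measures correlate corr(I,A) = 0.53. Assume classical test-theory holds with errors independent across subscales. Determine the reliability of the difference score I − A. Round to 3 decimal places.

Var(I−A) = 2.8² + 23.4² − 2·2.8·23.4·0.53 = 555.4 − 69.4512 = 485.949.
Because errors are independent across components, Cov(Tᵢ,Tⱼ) = Cov(Xᵢ,Xⱼ); the off-diagonal part of the true-score variance is the same as above.
True-score variance = [2.8²·0.93 + 23.4²·0.89] − 69.4512 = 494.62 − 69.4512 = 425.168.
Reliability = 425.168 / 485.949 = 0.875.

0.875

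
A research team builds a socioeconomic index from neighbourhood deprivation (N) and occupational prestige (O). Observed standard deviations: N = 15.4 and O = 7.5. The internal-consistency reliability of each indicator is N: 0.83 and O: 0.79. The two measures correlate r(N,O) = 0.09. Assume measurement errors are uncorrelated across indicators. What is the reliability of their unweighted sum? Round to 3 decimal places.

0.834

Var(N+O) = 15.4² + 7.5² + 2·[15.4·7.5·0.09] = 293.41 + 20.79 = 314.2.
With uncorrelated errors the cross-covariances are all true-score covariance, so they carry over unchanged; only the diagonal terms shrink to ρᵢσᵢ².
True-score variance = [15.4²·0.83 + 7.5²·0.79] + 20.79 = 241.28 + 20.79 = 262.07.
Reliability = 262.07 / 314.2 = 0.834.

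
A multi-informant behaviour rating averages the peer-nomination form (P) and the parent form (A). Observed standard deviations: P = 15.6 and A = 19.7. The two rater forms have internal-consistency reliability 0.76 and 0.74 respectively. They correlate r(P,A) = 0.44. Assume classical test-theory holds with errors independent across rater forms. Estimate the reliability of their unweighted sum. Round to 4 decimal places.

0.8234

Var(P+A) = 15.6² + 19.7² + 2·[15.6·19.7·0.44] = 631.45 + 270.442 = 901.892.
Because errors are independent across components, Cov(Tᵢ,Tⱼ) = Cov(Xᵢ,Xⱼ); the off-diagonal part of the true-score variance is the same as above.
True-score variance = [15.6²·0.76 + 19.7²·0.74] + 270.442 = 472.14 + 270.442 = 742.582.
Reliability = 742.582 / 901.892 = 0.8234.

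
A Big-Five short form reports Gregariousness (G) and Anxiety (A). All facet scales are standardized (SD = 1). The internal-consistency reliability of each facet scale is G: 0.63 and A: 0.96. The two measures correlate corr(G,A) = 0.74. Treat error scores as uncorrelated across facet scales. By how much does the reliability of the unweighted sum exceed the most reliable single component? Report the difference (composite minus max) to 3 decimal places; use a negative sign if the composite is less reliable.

Var(sum) = 2 + 1.48 = 3.48; true-score variance = 1.59 + 1.48 = 3.07; composite reliability = 0.8822.
Max component reliability = 0.9600.
Difference = 0.8822 − 0.9600 = -0.078.

-0.078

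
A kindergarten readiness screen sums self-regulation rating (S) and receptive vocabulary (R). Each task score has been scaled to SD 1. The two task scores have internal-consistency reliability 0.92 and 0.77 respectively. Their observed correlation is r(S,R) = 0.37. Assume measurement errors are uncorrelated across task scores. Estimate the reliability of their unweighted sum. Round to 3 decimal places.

Var(S+R) = 2 + 2·[0.37] = 2 + 0.74 = 2.74.
With uncorrelated errors the cross-covariances are all true-score covariance, so they carry over unchanged; only the diagonal terms shrink to ρᵢσᵢ².
True-score variance = [0.92 + 0.77] + 0.74 = 1.69 + 0.74 = 2.43.
Reliability = 2.43 / 2.74 = 0.887.

0.887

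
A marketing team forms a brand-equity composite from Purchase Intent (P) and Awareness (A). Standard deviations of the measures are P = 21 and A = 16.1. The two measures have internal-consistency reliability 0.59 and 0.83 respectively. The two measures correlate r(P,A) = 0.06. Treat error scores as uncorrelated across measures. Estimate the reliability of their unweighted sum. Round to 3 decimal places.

Var(P+A) = 21² + 16.1² + 2·[21·16.1·0.06] = 700.21 + 40.572 = 740.782.
Under uncorrelated errors the observed covariances equal the true-score covariances, so only the own-variance terms attenuate.
True-score variance = [21²·0.59 + 16.1²·0.83] + 40.572 = 475.334 + 40.572 = 515.906.
Reliability = 515.906 / 740.782 = 0.696.

0.696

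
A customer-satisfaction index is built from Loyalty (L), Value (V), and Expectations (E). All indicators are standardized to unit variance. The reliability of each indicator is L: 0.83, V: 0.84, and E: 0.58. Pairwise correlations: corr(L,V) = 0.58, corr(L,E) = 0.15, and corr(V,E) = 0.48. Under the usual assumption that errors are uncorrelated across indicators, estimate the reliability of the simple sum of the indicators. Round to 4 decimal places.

Var(L+V+E) = 3 + 2·[0.58 + 0.15 + 0.48] = 3 + 2.42 = 5.42.
Because errors are independent across components, Cov(Tᵢ,Tⱼ) = Cov(Xᵢ,Xⱼ); the off-diagonal part of the true-score variance is the same as above.
True-score variance = [0.83 + 0.84 + 0.58] + 2.42 = 2.25 + 2.42 = 4.67.
Reliability = 4.67 / 5.42 = 0.8616.

0.8616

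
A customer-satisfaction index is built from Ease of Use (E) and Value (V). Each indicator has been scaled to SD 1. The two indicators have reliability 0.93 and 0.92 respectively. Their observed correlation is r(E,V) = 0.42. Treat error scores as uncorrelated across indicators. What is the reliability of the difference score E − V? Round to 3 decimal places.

Var(E−V) = 1 + 1 − 2·0.42 = 2 − 0.84 = 1.16.
Because errors are independent across components, Cov(Tᵢ,Tⱼ) = Cov(Xᵢ,Xⱼ); the off-diagonal part of the true-score variance is the same as above.
True-score variance = [0.93 + 0.92] − 0.84 = 1.85 − 0.84 = 1.01.
Reliability = 1.01 / 1.16 = 0.871.

0.871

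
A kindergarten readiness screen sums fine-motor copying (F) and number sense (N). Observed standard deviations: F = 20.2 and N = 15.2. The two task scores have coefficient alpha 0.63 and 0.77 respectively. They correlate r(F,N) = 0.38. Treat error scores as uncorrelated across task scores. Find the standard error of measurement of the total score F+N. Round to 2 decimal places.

14.29

Var(total) = 639.08 + 233.35 = 872.43.
True-score variance = 434.966 + 233.35 = 668.316, so reliability = 0.7660.
Error variance = 872.43 − 668.316 = 204.114; SEM = √204.114 = 14.29.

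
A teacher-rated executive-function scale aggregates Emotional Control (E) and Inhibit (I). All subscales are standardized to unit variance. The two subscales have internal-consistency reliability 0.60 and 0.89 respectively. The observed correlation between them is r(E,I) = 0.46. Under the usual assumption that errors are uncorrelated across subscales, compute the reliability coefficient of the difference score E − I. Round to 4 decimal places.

0.5278

Var(E−I) = 1 + 1 − 2·0.46 = 2 − 0.92 = 1.08.
Under uncorrelated errors the observed covariances equal the true-score covariances, so only the own-variance terms attenuate.
True-score variance = [0.60 + 0.89] − 0.92 = 1.49 − 0.92 = 0.57.
Reliability = 0.57 / 1.08 = 0.5278.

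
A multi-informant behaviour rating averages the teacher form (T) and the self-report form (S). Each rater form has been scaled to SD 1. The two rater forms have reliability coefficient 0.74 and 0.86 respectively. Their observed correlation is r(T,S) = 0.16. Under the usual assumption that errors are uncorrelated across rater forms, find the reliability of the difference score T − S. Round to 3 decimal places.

0.762

Var(T−S) = 1 + 1 − 2·0.16 = 2 − 0.32 = 1.68.
With uncorrelated errors the cross-covariances are all true-score covariance, so they carry over unchanged; only the diagonal terms shrink to ρᵢσᵢ².
True-score variance = [0.74 + 0.86] − 0.32 = 1.6 − 0.32 = 1.28.
Reliability = 1.28 / 1.68 = 0.762.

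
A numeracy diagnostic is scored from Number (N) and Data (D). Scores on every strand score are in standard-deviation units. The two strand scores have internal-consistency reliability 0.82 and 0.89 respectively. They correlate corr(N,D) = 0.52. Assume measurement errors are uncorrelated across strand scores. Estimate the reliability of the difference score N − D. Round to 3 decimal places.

0.698

Var(N−D) = 1 + 1 − 2·0.52 = 2 − 1.04 = 0.96.
Under uncorrelated errors the observed covariances equal the true-score covariances, so only the own-variance terms attenuate.
True-score variance = [0.82 + 0.89] − 1.04 = 1.71 − 1.04 = 0.67.
Reliability = 0.67 / 0.96 = 0.698.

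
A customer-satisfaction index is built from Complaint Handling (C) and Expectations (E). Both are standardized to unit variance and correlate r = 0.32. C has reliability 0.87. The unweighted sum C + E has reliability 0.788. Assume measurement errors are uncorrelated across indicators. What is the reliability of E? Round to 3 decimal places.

0.570

Var(C+E) = 2 + 2·0.32 = 2.640.
True-score variance = ρ_C + ρ_E + 2·0.32, so 0.788 = (0.87 + ρ_E + 0.64) / 2.640.
ρ_E = 0.788·2.640 − 0.87 − 0.64 = 0.570.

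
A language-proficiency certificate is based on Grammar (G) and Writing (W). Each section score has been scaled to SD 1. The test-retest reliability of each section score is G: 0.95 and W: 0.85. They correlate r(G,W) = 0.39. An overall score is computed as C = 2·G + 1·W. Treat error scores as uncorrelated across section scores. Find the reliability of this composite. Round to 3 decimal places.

0.947

Var(C) = 2² + 1 + 2·[2·0.39] = 5 + 1.56 = 6.56.
Under uncorrelated errors the observed covariances equal the true-score covariances, so only the own-variance terms attenuate.
True-score variance = [2²·0.95 + 0.85] + 1.56 = 4.65 + 1.56 = 6.21.
Reliability = 6.21 / 6.56 = 0.947.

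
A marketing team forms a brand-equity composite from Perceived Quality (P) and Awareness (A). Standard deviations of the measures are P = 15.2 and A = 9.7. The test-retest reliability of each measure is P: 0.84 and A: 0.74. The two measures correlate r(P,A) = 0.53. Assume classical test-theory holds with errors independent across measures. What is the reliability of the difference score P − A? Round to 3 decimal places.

Var(P−A) = 15.2² + 9.7² − 2·15.2·9.7·0.53 = 325.13 − 156.286 = 168.844.
With uncorrelated errors the cross-covariances are all true-score covariance, so they carry over unchanged; only the diagonal terms shrink to ρᵢσᵢ².
True-score variance = [15.2²·0.84 + 9.7²·0.74] − 156.286 = 263.7 − 156.286 = 107.414.
Reliability = 107.414 / 168.844 = 0.636.

0.636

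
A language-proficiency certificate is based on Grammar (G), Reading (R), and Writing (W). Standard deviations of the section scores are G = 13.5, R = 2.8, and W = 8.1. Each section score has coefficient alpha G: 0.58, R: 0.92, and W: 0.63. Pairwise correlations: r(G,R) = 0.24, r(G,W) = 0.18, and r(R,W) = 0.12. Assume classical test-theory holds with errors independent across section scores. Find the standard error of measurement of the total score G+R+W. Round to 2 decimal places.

Var(total) = 255.7 + 62.9532 = 318.653.
True-score variance = 154.252 + 62.9532 = 217.205, so reliability = 0.6816.
Error variance = 318.653 − 217.205 = 101.448; SEM = √101.448 = 10.07.

10.07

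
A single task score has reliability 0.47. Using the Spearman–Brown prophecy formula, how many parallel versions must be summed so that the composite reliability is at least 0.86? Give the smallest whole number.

k ≥ ρ*(1−ρ₁)/(ρ₁(1−ρ*)) = 0.86·0.53 / (0.47·0.14) = 6.927.
Smallest integer k = 7.

7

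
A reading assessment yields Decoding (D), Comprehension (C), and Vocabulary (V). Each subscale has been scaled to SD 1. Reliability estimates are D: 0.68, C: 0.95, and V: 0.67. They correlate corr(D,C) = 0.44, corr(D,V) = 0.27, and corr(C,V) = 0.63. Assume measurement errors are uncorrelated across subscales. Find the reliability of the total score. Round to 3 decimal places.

0.877

Var(D+C+V) = 3 + 2·[0.44 + 0.27 + 0.63] = 3 + 2.68 = 5.68.
Under uncorrelated errors the observed covariances equal the true-score covariances, so only the own-variance terms attenuate.
True-score variance = [0.68 + 0.95 + 0.67] + 2.68 = 2.3 + 2.68 = 4.98.
Reliability = 4.98 / 5.68 = 0.877.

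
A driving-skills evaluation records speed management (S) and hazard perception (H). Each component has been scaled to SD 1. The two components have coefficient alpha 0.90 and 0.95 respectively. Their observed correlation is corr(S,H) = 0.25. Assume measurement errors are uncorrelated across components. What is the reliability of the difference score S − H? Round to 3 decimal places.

0.900

Var(S−H) = 1 + 1 − 2·0.25 = 2 − 0.5 = 1.5.
Because errors are independent across components, Cov(Tᵢ,Tⱼ) = Cov(Xᵢ,Xⱼ); the off-diagonal part of the true-score variance is the same as above.
True-score variance = [0.90 + 0.95] − 0.5 = 1.85 − 0.5 = 1.35.
Reliability = 1.35 / 1.5 = 0.900.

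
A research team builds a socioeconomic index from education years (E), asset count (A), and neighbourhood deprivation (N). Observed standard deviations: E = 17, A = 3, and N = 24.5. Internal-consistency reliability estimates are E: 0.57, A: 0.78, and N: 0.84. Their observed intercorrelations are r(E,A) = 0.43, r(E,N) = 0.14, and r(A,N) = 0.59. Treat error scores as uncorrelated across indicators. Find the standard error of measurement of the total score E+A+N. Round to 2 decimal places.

Var(total) = 898.25 + 247.21 = 1145.46.
True-score variance = 675.96 + 247.21 = 923.17, so reliability = 0.8059.
Error variance = 1145.46 − 923.17 = 222.29; SEM = √222.29 = 14.91.

14.91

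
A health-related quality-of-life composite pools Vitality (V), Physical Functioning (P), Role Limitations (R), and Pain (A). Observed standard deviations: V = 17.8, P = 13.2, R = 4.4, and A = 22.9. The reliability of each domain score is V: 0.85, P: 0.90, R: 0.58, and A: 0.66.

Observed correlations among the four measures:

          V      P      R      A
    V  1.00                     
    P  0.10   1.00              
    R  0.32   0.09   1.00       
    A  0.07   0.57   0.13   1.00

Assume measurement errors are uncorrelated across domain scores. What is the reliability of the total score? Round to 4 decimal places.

0.8399

Var(V+P+R+A) = 17.8² + 13.2² + 4.4² + 22.9² + 2·[17.8·13.2·0.10 + 17.8·4.4·0.32 + 17.8·22.9·0.07 + 13.2·4.4·0.09 + 13.2·22.9·0.57 + 4.4·22.9·0.13] = 1034.85 + 535.435 = 1570.28.
Because errors are independent across components, Cov(Tᵢ,Tⱼ) = Cov(Xᵢ,Xⱼ); the off-diagonal part of the true-score variance is the same as above.
True-score variance = [17.8²·0.85 + 13.2²·0.90 + 4.4²·0.58 + 22.9²·0.66] + 535.435 = 783.469 + 535.435 = 1318.9.
Reliability = 1318.9 / 1570.28 = 0.8399.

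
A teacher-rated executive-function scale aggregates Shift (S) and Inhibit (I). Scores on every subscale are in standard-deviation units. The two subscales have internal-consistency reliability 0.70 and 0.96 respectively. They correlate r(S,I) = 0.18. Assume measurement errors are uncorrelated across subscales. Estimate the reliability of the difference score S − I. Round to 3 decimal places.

0.793

Var(S−I) = 1 + 1 − 2·0.18 = 2 − 0.36 = 1.64.
Under uncorrelated errors the observed covariances equal the true-score covariances, so only the own-variance terms attenuate.
True-score variance = [0.70 + 0.96] − 0.36 = 1.66 − 0.36 = 1.3.
Reliability = 1.3 / 1.64 = 0.793.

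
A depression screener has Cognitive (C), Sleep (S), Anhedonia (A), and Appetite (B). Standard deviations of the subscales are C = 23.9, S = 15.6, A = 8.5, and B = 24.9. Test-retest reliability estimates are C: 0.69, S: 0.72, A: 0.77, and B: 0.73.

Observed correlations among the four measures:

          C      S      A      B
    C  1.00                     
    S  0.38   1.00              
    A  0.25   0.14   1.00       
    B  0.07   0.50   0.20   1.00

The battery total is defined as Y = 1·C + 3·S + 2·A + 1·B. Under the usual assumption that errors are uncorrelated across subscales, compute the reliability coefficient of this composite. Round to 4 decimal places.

Var(Y) = 23.9² + 3²·15.6² + 2²·8.5² + 24.9² + 2·[3·23.9·15.6·0.38 + 2·23.9·8.5·0.25 + 23.9·24.9·0.07 + 6·15.6·8.5·0.14 + 3·15.6·24.9·0.50 + 2·8.5·24.9·0.20] = 3670.46 + 2693.95 = 6364.41.
Under uncorrelated errors the observed covariances equal the true-score covariances, so only the own-variance terms attenuate.
True-score variance = [23.9²·0.69 + 3²·15.6²·0.72 + 2²·8.5²·0.77 + 24.9²·0.73] + 2693.95 = 2646.24 + 2693.95 = 5340.19.
Reliability = 5340.19 / 6364.41 = 0.8391.

0.8391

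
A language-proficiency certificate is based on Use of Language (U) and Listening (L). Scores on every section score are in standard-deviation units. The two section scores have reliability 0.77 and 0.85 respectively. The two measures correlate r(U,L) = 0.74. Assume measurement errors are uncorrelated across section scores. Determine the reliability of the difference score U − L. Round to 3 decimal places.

Var(U−L) = 1 + 1 − 2·0.74 = 2 − 1.48 = 0.52.
With uncorrelated errors the cross-covariances are all true-score covariance, so they carry over unchanged; only the diagonal terms shrink to ρᵢσᵢ².
True-score variance = [0.77 + 0.85] − 1.48 = 1.62 − 1.48 = 0.14.
Reliability = 0.14 / 0.52 = 0.269.

0.269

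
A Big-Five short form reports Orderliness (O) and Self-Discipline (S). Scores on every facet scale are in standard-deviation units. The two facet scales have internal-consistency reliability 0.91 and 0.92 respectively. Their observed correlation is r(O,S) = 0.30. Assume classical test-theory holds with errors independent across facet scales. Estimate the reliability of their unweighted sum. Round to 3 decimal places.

0.935

Var(O+S) = 2 + 2·[0.30] = 2 + 0.6 = 2.6.
Because errors are independent across components, Cov(Tᵢ,Tⱼ) = Cov(Xᵢ,Xⱼ); the off-diagonal part of the true-score variance is the same as above.
True-score variance = [0.91 + 0.92] + 0.6 = 1.83 + 0.6 = 2.43.
Reliability = 2.43 / 2.6 = 0.935.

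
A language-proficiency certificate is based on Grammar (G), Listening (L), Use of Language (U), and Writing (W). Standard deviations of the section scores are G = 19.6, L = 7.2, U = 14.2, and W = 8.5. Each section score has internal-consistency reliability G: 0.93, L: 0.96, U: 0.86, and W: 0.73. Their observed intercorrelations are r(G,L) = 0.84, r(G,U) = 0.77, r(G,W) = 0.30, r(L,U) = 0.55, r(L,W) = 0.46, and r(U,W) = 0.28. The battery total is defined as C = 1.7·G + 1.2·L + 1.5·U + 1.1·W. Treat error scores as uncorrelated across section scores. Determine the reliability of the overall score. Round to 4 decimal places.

0.9567

Var(C) = 1.7²·19.6² + 1.2²·7.2² + 1.5²·14.2² + 1.1²·8.5² + 2·[2.04·19.6·7.2·0.84 + 2.55·19.6·14.2·0.77 + 1.87·19.6·8.5·0.30 + 1.8·7.2·14.2·0.55 + 1.32·7.2·8.5·0.46 + 1.65·14.2·8.5·0.28] = 1725.98 + 2151.82 = 3877.8.
Because errors are independent across components, Cov(Tᵢ,Tⱼ) = Cov(Xᵢ,Xⱼ); the off-diagonal part of the true-score variance is the same as above.
True-score variance = [1.7²·19.6²·0.93 + 1.2²·7.2²·0.96 + 1.5²·14.2²·0.86 + 1.1²·8.5²·0.73] + 2151.82 = 1558.16 + 2151.82 = 3709.98.
Reliability = 3709.98 / 3877.8 = 0.9567.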